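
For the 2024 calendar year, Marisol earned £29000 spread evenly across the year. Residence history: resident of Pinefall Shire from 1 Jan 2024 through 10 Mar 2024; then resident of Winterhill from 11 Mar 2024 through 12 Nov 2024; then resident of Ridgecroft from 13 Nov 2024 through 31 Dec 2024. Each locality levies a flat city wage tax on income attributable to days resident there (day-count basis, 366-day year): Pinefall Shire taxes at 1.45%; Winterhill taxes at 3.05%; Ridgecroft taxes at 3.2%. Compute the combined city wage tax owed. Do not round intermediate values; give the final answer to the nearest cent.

Pinefall Shire, 1 Jan – 10 Mar 2024: 70 days → £29000 × 1.45% × 70/366 = £80.4235
Winterhill, 11 Mar – 12 Nov 2024: 247 days → £29000 × 3.05% × 247/366 = £596.9167
Ridgecroft, 13 Nov – 31 Dec 2024: 49 days → £29000 × 3.2% × 49/366 = £124.2404
Total = £801.5806

£801.58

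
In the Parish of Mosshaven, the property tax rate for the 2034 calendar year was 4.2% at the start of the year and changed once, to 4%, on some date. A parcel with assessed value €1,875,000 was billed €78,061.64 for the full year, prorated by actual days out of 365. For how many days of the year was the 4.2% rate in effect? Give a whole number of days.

298 days

Let d = days at the first rate; then 365 − d days at the second rate.
€1,875,000 × [4.2%·d + 4%·(365−d)] / 365 = €78,061.64
Solving gives d = 298, so the new rate took effect on October 26, 2034.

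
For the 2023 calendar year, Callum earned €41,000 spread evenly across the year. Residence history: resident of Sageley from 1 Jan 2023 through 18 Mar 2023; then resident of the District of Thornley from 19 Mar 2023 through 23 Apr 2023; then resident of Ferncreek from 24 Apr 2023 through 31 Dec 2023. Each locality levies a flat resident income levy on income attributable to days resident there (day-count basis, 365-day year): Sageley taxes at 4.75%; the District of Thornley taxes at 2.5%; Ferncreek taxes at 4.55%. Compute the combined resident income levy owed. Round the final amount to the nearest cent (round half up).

Sageley, 1 Jan – 18 Mar 2023: 77 days → €41,000 × 4.75% × 77/365 = €410.8425
The District of Thornley, 19 Mar – 23 Apr 2023: 36 days → €41,000 × 2.5% × 36/365 = €101.0959
Ferncreek, 24 Apr – 31 Dec 2023: 252 days → €41,000 × 4.55% × 252/365 = €1,287.9616
Total = €1,799.9000

€1,799.90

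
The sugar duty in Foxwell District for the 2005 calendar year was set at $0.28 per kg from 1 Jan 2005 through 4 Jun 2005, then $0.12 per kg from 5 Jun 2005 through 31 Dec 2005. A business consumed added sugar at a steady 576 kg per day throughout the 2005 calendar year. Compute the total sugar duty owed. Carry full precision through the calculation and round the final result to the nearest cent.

1 Jan – 4 Jun 2005: 155 days × 576 kg/day = 89,280 kg at $0.28/kg → $24,998.40
5 Jun – 31 Dec 2005: 210 days × 576 kg/day = 120,960 kg at $0.12/kg → $14,515.20

$39,513.60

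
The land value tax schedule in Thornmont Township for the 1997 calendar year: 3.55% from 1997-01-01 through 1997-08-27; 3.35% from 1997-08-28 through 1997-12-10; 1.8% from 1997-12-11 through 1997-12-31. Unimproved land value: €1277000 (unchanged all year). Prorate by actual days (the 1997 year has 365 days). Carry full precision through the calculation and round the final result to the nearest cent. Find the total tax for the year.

€43313.04

1997-01-01 to 1997-08-27: 239 days at 3.55% → €1277000 × 3.55% × 239/365 = €29684.1274
1997-08-28 to 1997-12-10: 105 days at 3.35% → €1277000 × 3.35% × 105/365 = €12306.4315
1997-12-11 to 1997-12-31: 21 days at 1.8% → €1277000 × 1.8% × 21/365 = €1322.4822
Total = €43313.0411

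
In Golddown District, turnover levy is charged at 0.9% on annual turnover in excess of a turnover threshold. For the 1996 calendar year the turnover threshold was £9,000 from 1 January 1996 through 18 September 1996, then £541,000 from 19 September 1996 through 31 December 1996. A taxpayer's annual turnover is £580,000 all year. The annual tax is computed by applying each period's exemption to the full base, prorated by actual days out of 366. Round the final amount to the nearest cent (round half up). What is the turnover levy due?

1 January – 18 September 1996: 262 days, exemption £9,000 → (£580,000 − £9,000) × 0.9% × 262/366 = £3,678.7377
19 September – 31 December 1996: 104 days, exemption £541,000 → (£580,000 − £541,000) × 0.9% × 104/366 = £99.7377
Total = £3,778.4754

£3,778.48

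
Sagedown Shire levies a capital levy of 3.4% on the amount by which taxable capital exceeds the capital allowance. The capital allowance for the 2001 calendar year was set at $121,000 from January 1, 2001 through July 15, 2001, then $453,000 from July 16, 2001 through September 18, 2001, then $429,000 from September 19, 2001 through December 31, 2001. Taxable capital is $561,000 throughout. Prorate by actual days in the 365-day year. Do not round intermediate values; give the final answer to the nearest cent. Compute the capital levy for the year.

January 1 – July 15, 2001: 196 days, exemption $121,000 → ($561,000 − $121,000) × 3.4% × 196/365 = $8,033.3151
July 16 – September 18, 2001: 65 days, exemption $453,000 → ($561,000 − $453,000) × 3.4% × 65/365 = $653.9178
September 19 – December 31, 2001: 104 days, exemption $429,000 → ($561,000 − $429,000) × 3.4% × 104/365 = $1,278.7726
Total = $9,966.0055

$9,966.01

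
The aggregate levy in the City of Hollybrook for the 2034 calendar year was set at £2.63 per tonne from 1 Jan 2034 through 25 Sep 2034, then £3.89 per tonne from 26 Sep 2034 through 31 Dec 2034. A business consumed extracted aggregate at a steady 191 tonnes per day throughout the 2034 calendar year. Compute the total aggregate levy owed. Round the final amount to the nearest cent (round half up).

£206,694.47

1 Jan – 25 Sep 2034: 268 days × 191 tonnes/day = 51,188 tonnes at £2.63/tonne → £134,624.44
26 Sep – 31 Dec 2034: 97 days × 191 tonnes/day = 18,527 tonnes at £3.89/tonne → £72,070.03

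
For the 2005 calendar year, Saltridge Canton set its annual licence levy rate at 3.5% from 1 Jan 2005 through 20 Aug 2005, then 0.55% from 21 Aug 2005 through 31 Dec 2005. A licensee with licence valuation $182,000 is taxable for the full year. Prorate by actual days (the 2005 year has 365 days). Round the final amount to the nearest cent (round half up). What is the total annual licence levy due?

$4,413.62

1 Jan – 20 Aug 2005: 232 days at 3.5% → $182,000 × 3.5% × 232/365 = $4,048.8767
21 Aug – 31 Dec 2005: 133 days at 0.55% → $182,000 × 0.55% × 133/365 = $364.7479
Total = $4,413.6247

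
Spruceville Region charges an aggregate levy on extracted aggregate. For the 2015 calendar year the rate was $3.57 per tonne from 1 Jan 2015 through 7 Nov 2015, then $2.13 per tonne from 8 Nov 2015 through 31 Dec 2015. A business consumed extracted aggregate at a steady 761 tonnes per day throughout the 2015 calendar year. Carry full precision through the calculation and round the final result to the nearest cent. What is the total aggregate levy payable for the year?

$932,445.69

1 Jan – 7 Nov 2015: 311 days × 761 tonnes/day = 236,671 tonnes at $3.57/tonne → $844,915.47
8 Nov – 31 Dec 2015: 54 days × 761 tonnes/day = 41,094 tonnes at $2.13/tonne → $87,530.22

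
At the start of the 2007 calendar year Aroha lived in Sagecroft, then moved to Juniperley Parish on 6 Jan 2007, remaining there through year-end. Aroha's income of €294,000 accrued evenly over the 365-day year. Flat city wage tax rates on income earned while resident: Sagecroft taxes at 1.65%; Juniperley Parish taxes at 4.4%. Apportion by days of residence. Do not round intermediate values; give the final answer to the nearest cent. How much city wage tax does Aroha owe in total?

Sagecroft, 1 Jan – 5 Jan 2007: 5 days → €294,000 × 1.65% × 5/365 = €66.4521
Juniperley Parish, 6 Jan – 31 Dec 2007: 360 days → €294,000 × 4.4% × 360/365 = €12,758.7945
Total = €12,825.2466

€12,825.25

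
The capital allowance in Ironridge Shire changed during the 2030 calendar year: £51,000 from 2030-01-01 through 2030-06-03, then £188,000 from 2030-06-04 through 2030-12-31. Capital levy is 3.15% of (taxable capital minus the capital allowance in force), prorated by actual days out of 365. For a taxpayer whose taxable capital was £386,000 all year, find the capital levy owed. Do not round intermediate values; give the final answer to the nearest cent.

£8,057.79

2030-01-01 to 2030-06-03: 154 days, exemption £51,000 → (£386,000 − £51,000) × 3.15% × 154/365 = £4,452.2877
2030-06-04 to 2030-12-31: 211 days, exemption £188,000 → (£386,000 − £188,000) × 3.15% × 211/365 = £3,605.4986
Total = £8,057.7863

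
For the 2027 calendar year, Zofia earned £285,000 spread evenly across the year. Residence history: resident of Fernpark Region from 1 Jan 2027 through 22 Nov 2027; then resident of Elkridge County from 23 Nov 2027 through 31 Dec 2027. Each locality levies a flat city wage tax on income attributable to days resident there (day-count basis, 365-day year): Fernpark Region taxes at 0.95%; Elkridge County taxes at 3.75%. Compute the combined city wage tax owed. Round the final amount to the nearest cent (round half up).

£3,560.16

Fernpark Region, 1 Jan – 22 Nov 2027: 326 days → £285,000 × 0.95% × 326/365 = £2,418.2055
Elkridge County, 23 Nov – 31 Dec 2027: 39 days → £285,000 × 3.75% × 39/365 = £1,141.9521
Total = £3,560.1575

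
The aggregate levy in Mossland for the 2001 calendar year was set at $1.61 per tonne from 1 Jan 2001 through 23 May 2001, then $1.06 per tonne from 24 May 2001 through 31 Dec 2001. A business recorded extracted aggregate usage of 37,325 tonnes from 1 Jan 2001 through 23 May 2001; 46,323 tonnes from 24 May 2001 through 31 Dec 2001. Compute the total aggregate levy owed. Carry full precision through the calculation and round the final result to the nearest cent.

$109,195.63

1 Jan – 23 May 2001: 37,325 tonnes at $1.61/tonne → $60,093.25
24 May – 31 Dec 2001: 46,323 tonnes at $1.06/tonne → $49,102.38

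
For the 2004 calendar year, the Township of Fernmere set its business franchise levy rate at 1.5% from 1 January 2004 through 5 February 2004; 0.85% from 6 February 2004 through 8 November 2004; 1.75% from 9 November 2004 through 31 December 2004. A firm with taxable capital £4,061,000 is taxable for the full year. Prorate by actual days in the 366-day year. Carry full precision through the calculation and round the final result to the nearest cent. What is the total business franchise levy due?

1 January – 5 February 2004: 36 days at 1.5% → £4,061,000 × 1.5% × 36/366 = £5,991.6393
6 February – 8 November 2004: 277 days at 0.85% → £4,061,000 × 0.85% × 277/366 = £26,124.6571
9 November – 31 December 2004: 53 days at 1.75% → £4,061,000 × 1.75% × 53/366 = £10,291.1954
Total = £42,407.4918

£42,407.49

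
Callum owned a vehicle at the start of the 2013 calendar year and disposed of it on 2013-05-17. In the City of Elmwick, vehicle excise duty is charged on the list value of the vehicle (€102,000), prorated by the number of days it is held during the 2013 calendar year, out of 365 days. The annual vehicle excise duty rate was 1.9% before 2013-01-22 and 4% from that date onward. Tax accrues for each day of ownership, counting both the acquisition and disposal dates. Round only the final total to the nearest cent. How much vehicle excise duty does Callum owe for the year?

€1,408.16

2013-01-01 to 2013-01-21: 21 days at 1.9% → €102,000 × 1.9% × 21/365 = €111.5014
2013-01-22 to 2013-05-17: 116 days at 4% → €102,000 × 4% × 116/365 = €1,296.6575
Total = €1,408.1589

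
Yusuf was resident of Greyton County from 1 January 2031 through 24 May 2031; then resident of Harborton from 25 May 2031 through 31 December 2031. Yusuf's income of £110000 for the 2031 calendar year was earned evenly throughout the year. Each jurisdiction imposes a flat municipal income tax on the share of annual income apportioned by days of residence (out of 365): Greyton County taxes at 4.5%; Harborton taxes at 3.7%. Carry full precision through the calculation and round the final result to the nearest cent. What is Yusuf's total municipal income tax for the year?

Greyton County, 1 January – 24 May 2031: 144 days → £110000 × 4.5% × 144/365 = £1952.8767
Harborton, 25 May – 31 December 2031: 221 days → £110000 × 3.7% × 221/365 = £2464.3014
Total = £4417.1781

£4417.18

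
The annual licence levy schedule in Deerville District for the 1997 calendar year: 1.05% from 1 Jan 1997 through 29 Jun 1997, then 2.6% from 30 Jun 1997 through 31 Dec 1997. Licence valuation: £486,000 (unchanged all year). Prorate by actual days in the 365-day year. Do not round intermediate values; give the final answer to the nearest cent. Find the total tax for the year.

1 Jan – 29 Jun 1997: 180 days at 1.05% → £486,000 × 1.05% × 180/365 = £2,516.5479
30 Jun – 31 Dec 1997: 185 days at 2.6% → £486,000 × 2.6% × 185/365 = £6,404.5479
Total = £8,921.0959

£8,921.10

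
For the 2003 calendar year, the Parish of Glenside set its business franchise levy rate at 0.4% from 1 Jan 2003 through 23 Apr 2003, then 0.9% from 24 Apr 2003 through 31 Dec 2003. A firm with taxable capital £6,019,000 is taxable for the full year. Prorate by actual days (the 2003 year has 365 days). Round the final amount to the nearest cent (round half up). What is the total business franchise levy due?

£44,853.92

1 Jan – 23 Apr 2003: 113 days at 0.4% → £6,019,000 × 0.4% × 113/365 = £7,453.6658
24 Apr – 31 Dec 2003: 252 days at 0.9% → £6,019,000 × 0.9% × 252/365 = £37,400.2521
Total = £44,853.9178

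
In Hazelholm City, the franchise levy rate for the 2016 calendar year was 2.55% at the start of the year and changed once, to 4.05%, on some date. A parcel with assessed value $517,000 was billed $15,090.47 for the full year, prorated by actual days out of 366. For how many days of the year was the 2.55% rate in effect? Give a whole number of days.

276 days

Let d = days at the first rate; then 366 − d days at the second rate.
$517,000 × [2.55%·d + 4.05%·(366−d)] / 366 = $15,090.47
Solving gives d = 276, so the new rate took effect on October 3, 2016.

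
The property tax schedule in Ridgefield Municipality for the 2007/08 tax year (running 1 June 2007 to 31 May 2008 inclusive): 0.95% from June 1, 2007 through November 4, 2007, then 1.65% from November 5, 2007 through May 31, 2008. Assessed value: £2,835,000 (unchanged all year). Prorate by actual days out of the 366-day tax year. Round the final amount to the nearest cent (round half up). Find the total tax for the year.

£38,264.75

June 1 – November 4, 2007: 157 days at 0.95% → £2,835,000 × 0.95% × 157/366 = £11,553.0123
November 5, 2007 – May 31, 2008: 209 days at 1.65% → £2,835,000 × 1.65% × 209/366 = £26,711.7418
Total = £38,264.7541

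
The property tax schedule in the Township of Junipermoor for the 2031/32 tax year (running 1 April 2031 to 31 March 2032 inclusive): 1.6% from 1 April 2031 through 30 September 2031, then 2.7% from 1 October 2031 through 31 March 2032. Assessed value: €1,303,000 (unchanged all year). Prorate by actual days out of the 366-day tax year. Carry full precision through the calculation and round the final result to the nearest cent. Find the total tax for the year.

€28,014.50

1 April – 30 September 2031: 183 days at 1.6% → €1,303,000 × 1.6% × 183/366 = €10,424.0000
1 October 2031 – 31 March 2032: 183 days at 2.7% → €1,303,000 × 2.7% × 183/366 = €17,590.5000
Total = €28,014.5000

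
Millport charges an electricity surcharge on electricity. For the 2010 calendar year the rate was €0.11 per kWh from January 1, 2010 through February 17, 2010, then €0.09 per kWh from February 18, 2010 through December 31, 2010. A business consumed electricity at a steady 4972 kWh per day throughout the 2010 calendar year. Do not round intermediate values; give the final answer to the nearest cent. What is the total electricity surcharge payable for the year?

January 1 – February 17, 2010: 48 days × 4972 kWh/day = 238,656 kWh at €0.11/kWh → €26,252.16
February 18 – December 31, 2010: 317 days × 4972 kWh/day = 1,576,124 kWh at €0.09/kWh → €141,851.16

€168,103.32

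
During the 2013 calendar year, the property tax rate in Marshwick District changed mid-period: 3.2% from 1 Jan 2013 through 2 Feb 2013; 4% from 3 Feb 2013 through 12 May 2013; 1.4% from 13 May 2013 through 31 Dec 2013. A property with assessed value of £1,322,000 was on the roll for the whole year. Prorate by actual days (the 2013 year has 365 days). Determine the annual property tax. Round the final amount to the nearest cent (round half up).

£29,982.24

1 Jan – 2 Feb 2013: 33 days at 3.2% → £1,322,000 × 3.2% × 33/365 = £3,824.7452
3 Feb – 12 May 2013: 99 days at 4% → £1,322,000 × 4% × 99/365 = £14,342.7945
13 May – 31 Dec 2013: 233 days at 1.4% → £1,322,000 × 1.4% × 233/365 = £11,814.6959
Total = £29,982.2356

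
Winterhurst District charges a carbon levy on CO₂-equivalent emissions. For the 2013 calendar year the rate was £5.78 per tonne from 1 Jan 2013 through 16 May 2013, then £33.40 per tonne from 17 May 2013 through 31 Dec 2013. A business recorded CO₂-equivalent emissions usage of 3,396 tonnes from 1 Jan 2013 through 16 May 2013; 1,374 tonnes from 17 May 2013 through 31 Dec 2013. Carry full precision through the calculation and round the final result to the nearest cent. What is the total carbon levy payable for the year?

£65,520.48

1 Jan – 16 May 2013: 3,396 tonnes at £5.78/tonne → £19,628.88
17 May – 31 Dec 2013: 1,374 tonnes at £33.40/tonne → £45,891.60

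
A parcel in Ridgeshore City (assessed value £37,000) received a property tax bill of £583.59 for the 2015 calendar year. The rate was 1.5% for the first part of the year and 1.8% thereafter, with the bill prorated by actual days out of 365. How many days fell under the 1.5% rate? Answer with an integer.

271 days

Let d = days at the first rate; then 365 − d days at the second rate.
£37,000 × [1.5%·d + 1.8%·(365−d)] / 365 = £583.59
Solving gives d = 271, so the new rate took effect on September 29, 2015.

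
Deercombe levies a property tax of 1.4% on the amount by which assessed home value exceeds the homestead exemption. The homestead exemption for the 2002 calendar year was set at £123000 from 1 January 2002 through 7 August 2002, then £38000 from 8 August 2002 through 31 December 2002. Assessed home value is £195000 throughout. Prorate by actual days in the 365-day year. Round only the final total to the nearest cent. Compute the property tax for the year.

£1484.00

1 January – 7 August 2002: 219 days, exemption £123000 → (£195000 − £123000) × 1.4% × 219/365 = £604.8000
8 August – 31 December 2002: 146 days, exemption £38000 → (£195000 − £38000) × 1.4% × 146/365 = £879.2000
Total = £1484.0000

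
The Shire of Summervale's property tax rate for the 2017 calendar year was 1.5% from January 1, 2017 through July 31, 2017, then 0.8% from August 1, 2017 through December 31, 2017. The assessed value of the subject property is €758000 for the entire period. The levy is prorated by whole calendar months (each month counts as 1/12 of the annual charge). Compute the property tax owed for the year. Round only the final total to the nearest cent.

January 1 – July 31, 2017: 7 months at 1.5% → €758000 × 1.5% × 7/12 = €6632.5000
August 1 – December 31, 2017: 5 months at 0.8% → €758000 × 0.8% × 5/12 = €2526.6667
Total = €9159.1667

€9159.17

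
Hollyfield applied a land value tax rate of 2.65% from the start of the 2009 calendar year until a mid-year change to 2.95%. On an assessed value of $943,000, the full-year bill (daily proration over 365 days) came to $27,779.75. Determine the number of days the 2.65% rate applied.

5 days

Let d = days at the first rate; then 365 − d days at the second rate.
$943,000 × [2.65%·d + 2.95%·(365−d)] / 365 = $27,779.75
Solving gives d = 5, so the new rate took effect on 6 Jan 2009.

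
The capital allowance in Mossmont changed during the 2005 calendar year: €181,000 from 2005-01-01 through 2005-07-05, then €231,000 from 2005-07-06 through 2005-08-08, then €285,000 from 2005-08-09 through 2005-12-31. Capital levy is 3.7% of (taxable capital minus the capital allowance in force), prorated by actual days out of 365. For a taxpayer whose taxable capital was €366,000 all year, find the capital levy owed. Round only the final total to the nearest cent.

€5,144.01

2005-01-01 to 2005-07-05: 186 days, exemption €181,000 → (€366,000 − €181,000) × 3.7% × 186/365 = €3,488.1370
2005-07-06 to 2005-08-08: 34 days, exemption €231,000 → (€366,000 − €231,000) × 3.7% × 34/365 = €465.2877
2005-08-09 to 2005-12-31: 145 days, exemption €285,000 → (€366,000 − €285,000) × 3.7% × 145/365 = €1,190.5890
Total = €5,144.0137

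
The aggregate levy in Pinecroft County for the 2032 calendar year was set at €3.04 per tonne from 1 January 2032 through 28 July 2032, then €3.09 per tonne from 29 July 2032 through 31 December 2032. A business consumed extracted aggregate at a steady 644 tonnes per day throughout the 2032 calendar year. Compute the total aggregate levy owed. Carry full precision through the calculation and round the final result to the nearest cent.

€721563.36

1 January – 28 July 2032: 210 days × 644 tonnes/day = 135,240 tonnes at €3.04/tonne → €411129.60
29 July – 31 December 2032: 156 days × 644 tonnes/day = 100,464 tonnes at €3.09/tonne → €310433.76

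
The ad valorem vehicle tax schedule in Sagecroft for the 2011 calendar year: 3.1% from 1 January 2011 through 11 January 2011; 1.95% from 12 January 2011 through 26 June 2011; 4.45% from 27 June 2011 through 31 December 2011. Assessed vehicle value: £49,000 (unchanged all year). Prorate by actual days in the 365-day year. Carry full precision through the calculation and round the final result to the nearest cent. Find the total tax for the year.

1 January – 11 January 2011: 11 days at 3.1% → £49,000 × 3.1% × 11/365 = £45.7781
12 January – 26 June 2011: 166 days at 1.95% → £49,000 × 1.95% × 166/365 = £434.5562
27 June – 31 December 2011: 188 days at 4.45% → £49,000 × 4.45% × 188/365 = £1,123.1068
Total = £1,603.4411

£1,603.44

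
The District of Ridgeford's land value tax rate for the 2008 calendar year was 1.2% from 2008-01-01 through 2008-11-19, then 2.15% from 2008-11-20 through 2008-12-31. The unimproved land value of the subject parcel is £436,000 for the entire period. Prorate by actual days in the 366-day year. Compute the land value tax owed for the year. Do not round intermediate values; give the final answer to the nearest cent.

£5,707.31

2008-01-01 to 2008-11-19: 324 days at 1.2% → £436,000 × 1.2% × 324/366 = £4,631.6066
2008-11-20 to 2008-12-31: 42 days at 2.15% → £436,000 × 2.15% × 42/366 = £1,075.7049
Total = £5,707.3115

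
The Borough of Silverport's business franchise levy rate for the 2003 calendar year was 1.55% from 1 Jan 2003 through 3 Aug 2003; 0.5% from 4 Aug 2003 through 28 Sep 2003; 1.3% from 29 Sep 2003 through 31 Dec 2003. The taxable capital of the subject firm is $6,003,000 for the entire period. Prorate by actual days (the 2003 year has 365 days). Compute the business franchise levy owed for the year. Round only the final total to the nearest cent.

$79,510.97

1 Jan – 3 Aug 2003: 215 days at 1.55% → $6,003,000 × 1.55% × 215/365 = $54,808.2123
4 Aug – 28 Sep 2003: 56 days at 0.5% → $6,003,000 × 0.5% × 56/365 = $4,605.0411
29 Sep – 31 Dec 2003: 94 days at 1.3% → $6,003,000 × 1.3% × 94/365 = $20,097.7151
Total = $79,510.9685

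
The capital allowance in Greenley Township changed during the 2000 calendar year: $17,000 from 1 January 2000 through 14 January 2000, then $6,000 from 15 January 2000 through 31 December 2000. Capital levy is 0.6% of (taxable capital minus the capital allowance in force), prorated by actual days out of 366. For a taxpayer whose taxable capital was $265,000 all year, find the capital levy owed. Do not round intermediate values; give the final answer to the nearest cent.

$1,551.48

1 January – 14 January 2000: 14 days, exemption $17,000 → ($265,000 − $17,000) × 0.6% × 14/366 = $56.9180
15 January – 31 December 2000: 352 days, exemption $6,000 → ($265,000 − $6,000) × 0.6% × 352/366 = $1,494.5574
Total = $1,551.4754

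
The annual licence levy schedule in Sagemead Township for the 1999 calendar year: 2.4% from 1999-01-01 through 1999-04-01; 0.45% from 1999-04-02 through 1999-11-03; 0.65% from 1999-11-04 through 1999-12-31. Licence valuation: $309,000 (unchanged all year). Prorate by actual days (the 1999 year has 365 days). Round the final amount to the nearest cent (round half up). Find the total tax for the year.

$2,990.95

1999-01-01 to 1999-04-01: 91 days at 2.4% → $309,000 × 2.4% × 91/365 = $1,848.9205
1999-04-02 to 1999-11-03: 216 days at 0.45% → $309,000 × 0.45% × 216/365 = $822.8712
1999-11-04 to 1999-12-31: 58 days at 0.65% → $309,000 × 0.65% × 58/365 = $319.1589
Total = $2,990.9507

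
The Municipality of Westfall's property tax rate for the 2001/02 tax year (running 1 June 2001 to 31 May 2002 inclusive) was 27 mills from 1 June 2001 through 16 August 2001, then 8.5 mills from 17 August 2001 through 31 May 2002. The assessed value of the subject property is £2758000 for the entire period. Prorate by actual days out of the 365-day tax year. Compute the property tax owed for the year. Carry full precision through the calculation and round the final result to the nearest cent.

£34206.76

1 June – 16 August 2001: 77 days at 27 mills → £2758000 × 2.7% × 77/365 = £15709.2658
17 August 2001 – 31 May 2002: 288 days at 8.5 mills → £2758000 × 0.85% × 288/365 = £18497.4904
Total = £34206.7562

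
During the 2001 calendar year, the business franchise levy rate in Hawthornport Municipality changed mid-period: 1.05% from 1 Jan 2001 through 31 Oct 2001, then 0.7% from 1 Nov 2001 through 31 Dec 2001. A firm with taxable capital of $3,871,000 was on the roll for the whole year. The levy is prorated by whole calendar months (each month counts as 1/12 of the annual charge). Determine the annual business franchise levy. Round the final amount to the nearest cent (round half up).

$38,387.42

1 Jan – 31 Oct 2001: 10 months at 1.05% → $3,871,000 × 1.05% × 10/12 = $33,871.2500
1 Nov – 31 Dec 2001: 2 months at 0.7% → $3,871,000 × 0.7% × 2/12 = $4,516.1667
Total = $38,387.4167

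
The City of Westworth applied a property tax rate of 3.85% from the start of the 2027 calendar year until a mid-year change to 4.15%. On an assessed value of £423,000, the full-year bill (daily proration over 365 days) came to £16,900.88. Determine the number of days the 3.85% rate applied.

Let d = days at the first rate; then 365 − d days at the second rate.
£423,000 × [3.85%·d + 4.15%·(365−d)] / 365 = £16,900.88
Solving gives d = 188, so the new rate took effect on July 8, 2027.

188 days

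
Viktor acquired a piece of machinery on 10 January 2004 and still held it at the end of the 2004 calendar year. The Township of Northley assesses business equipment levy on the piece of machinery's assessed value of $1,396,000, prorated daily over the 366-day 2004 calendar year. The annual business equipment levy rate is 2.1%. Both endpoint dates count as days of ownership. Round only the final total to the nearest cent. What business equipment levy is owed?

$28,595.11

Days held (10 January – 31 December 2004): 357 out of 366
Tax = $1,396,000 × 2.1% × 357/366 = $28,595.1148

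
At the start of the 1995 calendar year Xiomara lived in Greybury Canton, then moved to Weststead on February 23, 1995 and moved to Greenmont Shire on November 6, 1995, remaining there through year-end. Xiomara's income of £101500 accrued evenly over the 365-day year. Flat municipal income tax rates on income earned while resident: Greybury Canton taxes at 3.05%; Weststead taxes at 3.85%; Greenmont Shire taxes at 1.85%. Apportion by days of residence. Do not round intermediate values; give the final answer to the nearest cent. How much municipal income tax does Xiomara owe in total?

Greybury Canton, January 1 – February 22, 1995: 53 days → £101500 × 3.05% × 53/365 = £449.5199
Weststead, February 23 – November 5, 1995: 256 days → £101500 × 3.85% × 256/365 = £2740.7781
Greenmont Shire, November 6 – December 31, 1995: 56 days → £101500 × 1.85% × 56/365 = £288.0932
Total = £3478.3911

£3478.39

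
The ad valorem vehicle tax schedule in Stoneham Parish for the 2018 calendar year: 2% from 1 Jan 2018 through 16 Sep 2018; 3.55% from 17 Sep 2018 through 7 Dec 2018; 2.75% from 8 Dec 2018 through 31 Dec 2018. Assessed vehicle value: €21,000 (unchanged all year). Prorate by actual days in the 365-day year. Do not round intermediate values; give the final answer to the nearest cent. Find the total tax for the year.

1 Jan – 16 Sep 2018: 259 days at 2% → €21,000 × 2% × 259/365 = €298.0274
17 Sep – 7 Dec 2018: 82 days at 3.55% → €21,000 × 3.55% × 82/365 = €167.4822
8 Dec – 31 Dec 2018: 24 days at 2.75% → €21,000 × 2.75% × 24/365 = €37.9726
Total = €503.4822

€503.48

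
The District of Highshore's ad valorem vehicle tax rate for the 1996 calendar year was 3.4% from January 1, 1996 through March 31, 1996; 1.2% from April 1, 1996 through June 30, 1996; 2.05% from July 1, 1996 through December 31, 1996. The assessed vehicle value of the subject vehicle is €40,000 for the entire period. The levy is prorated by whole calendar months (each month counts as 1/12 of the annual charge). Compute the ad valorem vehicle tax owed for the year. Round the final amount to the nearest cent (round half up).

January 1 – March 31, 1996: 3 months at 3.4% → €40,000 × 3.4% × 3/12 = €340.0000
April 1 – June 30, 1996: 3 months at 1.2% → €40,000 × 1.2% × 3/12 = €120.0000
July 1 – December 31, 1996: 6 months at 2.05% → €40,000 × 2.05% × 6/12 = €410.0000
Total = €870.0000

€870.00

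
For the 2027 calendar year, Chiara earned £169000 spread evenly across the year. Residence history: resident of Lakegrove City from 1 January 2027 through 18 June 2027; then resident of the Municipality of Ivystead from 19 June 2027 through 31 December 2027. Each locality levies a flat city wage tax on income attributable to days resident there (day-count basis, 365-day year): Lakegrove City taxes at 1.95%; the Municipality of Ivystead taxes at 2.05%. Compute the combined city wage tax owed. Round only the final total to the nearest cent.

£3386.25

Lakegrove City, 1 January – 18 June 2027: 169 days → £169000 × 1.95% × 169/365 = £1525.8616
The Municipality of Ivystead, 19 June – 31 December 2027: 196 days → £169000 × 2.05% × 196/365 = £1860.3890
Total = £3386.2507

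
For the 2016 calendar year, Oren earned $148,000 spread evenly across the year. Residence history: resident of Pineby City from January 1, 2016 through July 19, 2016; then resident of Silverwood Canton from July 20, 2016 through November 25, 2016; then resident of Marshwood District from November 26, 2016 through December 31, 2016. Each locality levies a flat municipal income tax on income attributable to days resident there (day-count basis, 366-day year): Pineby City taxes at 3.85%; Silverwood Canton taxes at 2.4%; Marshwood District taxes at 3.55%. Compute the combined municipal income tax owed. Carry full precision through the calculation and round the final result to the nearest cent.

Pineby City, January 1 – July 19, 2016: 201 days → $148,000 × 3.85% × 201/366 = $3,129.2295
Silverwood Canton, July 20 – November 25, 2016: 129 days → $148,000 × 2.4% × 129/366 = $1,251.9344
Marshwood District, November 26 – December 31, 2016: 36 days → $148,000 × 3.55% × 36/366 = $516.7869
Total = $4,897.9508

$4,897.95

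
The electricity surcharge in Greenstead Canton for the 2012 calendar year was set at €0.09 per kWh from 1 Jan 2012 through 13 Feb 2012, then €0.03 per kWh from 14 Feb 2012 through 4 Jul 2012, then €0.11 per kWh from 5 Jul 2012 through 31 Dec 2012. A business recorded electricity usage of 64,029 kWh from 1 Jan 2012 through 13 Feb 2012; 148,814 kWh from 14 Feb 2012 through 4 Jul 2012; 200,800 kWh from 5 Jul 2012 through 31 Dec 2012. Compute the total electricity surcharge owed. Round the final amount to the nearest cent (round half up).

1 Jan – 13 Feb 2012: 64,029 kWh at €0.09/kWh → €5762.61
14 Feb – 4 Jul 2012: 148,814 kWh at €0.03/kWh → €4464.42
5 Jul – 31 Dec 2012: 200,800 kWh at €0.11/kWh → €22088.00

€32315.03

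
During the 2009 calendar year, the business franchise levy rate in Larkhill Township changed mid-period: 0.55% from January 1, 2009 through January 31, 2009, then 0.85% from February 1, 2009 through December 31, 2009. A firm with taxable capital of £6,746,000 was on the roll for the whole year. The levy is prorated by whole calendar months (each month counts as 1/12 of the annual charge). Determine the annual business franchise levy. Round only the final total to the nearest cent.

£55,654.50

January 1 – January 31, 2009: 1 month at 0.55% → £6,746,000 × 0.55% × 1/12 = £3,091.9167
February 1 – December 31, 2009: 11 months at 0.85% → £6,746,000 × 0.85% × 11/12 = £52,562.5833
Total = £55,654.5000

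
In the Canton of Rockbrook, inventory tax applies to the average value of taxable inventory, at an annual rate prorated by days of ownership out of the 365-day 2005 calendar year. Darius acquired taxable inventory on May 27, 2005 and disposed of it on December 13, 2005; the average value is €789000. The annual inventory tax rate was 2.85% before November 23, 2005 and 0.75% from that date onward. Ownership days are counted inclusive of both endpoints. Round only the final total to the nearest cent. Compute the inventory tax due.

May 27 – November 22, 2005: 180 days at 2.85% → €789000 × 2.85% × 180/365 = €11089.2329
November 23 – December 13, 2005: 21 days at 0.75% → €789000 × 0.75% × 21/365 = €340.4589
Total = €11429.6918

€11429.69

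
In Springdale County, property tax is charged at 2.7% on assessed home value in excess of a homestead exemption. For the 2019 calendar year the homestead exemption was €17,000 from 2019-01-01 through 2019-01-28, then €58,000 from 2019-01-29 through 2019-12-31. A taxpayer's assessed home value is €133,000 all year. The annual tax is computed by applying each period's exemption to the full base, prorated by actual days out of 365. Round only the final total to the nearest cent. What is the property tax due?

2019-01-01 to 2019-01-28: 28 days, exemption €17,000 → (€133,000 − €17,000) × 2.7% × 28/365 = €240.2630
2019-01-29 to 2019-12-31: 337 days, exemption €58,000 → (€133,000 − €58,000) × 2.7% × 337/365 = €1,869.6575
Total = €2,109.9205

€2,109.92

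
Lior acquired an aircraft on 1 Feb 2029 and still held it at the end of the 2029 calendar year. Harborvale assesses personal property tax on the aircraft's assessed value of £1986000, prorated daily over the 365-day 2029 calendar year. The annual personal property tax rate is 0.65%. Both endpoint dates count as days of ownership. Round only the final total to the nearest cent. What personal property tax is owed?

Days held (1 Feb – 31 Dec 2029): 334 out of 365
Tax = £1986000 × 0.65% × 334/365 = £11812.6192

£11812.62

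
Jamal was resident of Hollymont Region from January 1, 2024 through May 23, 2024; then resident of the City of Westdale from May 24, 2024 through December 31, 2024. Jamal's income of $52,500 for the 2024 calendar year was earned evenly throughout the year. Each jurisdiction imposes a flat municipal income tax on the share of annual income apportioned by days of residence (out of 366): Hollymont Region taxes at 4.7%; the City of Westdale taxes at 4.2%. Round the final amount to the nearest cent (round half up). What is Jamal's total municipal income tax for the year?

$2,308.28

Hollymont Region, January 1 – May 23, 2024: 144 days → $52,500 × 4.7% × 144/366 = $970.8197
The City of Westdale, May 24 – December 31, 2024: 222 days → $52,500 × 4.2% × 222/366 = $1,337.4590
Total = $2,308.2787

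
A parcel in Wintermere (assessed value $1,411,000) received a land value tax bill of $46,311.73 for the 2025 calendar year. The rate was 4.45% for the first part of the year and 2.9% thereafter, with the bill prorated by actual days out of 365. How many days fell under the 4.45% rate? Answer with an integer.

Let d = days at the first rate; then 365 − d days at the second rate.
$1,411,000 × [4.45%·d + 2.9%·(365−d)] / 365 = $46,311.73
Solving gives d = 90, so the new rate took effect on 1 Apr 2025.

90 days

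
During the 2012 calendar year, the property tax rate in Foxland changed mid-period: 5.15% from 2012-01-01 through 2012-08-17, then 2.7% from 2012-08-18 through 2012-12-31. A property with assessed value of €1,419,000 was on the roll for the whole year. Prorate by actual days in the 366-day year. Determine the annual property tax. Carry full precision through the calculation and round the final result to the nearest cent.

€60,160.17

2012-01-01 to 2012-08-17: 230 days at 5.15% → €1,419,000 × 5.15% × 230/366 = €45,923.6475
2012-08-18 to 2012-12-31: 136 days at 2.7% → €1,419,000 × 2.7% × 136/366 = €14,236.5246
Total = €60,160.1721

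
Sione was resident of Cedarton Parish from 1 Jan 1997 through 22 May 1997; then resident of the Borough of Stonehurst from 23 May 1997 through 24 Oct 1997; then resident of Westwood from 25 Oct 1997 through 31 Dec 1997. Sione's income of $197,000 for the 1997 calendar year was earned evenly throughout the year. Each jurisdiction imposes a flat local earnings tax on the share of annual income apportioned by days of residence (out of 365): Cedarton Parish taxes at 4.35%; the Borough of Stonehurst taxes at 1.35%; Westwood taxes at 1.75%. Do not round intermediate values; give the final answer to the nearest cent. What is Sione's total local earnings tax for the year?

Cedarton Parish, 1 Jan – 22 May 1997: 142 days → $197,000 × 4.35% × 142/365 = $3,333.8877
The Borough of Stonehurst, 23 May – 24 Oct 1997: 155 days → $197,000 × 1.35% × 155/365 = $1,129.3767
Westwood, 25 Oct – 31 Dec 1997: 68 days → $197,000 × 1.75% × 68/365 = $642.2740
Total = $5,105.5384

$5,105.54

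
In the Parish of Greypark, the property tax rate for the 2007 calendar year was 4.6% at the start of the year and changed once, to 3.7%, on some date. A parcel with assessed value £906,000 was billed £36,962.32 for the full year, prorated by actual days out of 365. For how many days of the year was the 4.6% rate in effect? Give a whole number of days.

Let d = days at the first rate; then 365 − d days at the second rate.
£906,000 × [4.6%·d + 3.7%·(365−d)] / 365 = £36,962.32
Solving gives d = 154, so the new rate took effect on June 4, 2007.

154 days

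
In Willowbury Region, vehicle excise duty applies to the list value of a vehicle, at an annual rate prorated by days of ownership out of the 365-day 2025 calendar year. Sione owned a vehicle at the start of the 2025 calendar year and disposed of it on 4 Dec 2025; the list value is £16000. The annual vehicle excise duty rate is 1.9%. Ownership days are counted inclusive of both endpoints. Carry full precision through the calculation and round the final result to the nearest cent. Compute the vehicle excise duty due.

£281.51

Days held (1 Jan – 4 Dec 2025): 338 out of 365
Tax = £16000 × 1.9% × 338/365 = £281.5123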